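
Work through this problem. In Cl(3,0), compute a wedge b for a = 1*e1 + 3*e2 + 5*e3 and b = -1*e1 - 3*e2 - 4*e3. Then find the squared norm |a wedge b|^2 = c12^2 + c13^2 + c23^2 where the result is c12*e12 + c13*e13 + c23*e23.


a wedge b = (a1*b2 - a2*b1)*e12 + (a1*b3 - a3*b1)*e13 + (a2*b3 - a3*b2)*e23
e12 coeff: 1*(-3) - 3*(-1) = -3 - (-3) = 0
e13 coeff: 1*(-4) - 5*(-1) = -4 - (-5) = 1
e23 coeff: 3*(-4) - 5*(-3) = -12 - (-15) = 3
|a wedge b|^2 = 0^2 + 1^2 + 3^2
= 0 + 1 + 9
= 10


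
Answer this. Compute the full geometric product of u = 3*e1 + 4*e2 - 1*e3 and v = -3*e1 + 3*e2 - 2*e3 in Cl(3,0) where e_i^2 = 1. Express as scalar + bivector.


In Cl(3,0): e_i^2 = 1, e_ie_j = -e_je_i for i != j.
Scalar part = u . v = 3*(-3) + 4*3 + (-1)*(-2)
= -9 + 12 + 2 = 5
e12 coeff = 3*3 - 4*(-3) = 9 - (-12) = 21
e13 coeff = 3*(-2) - (-1)*(-3) = -6 - 3 = -9
e23 coeff = 4*(-2) - (-1)*3 = -8 - (-3) = -5
uv = 5 + 21*e12 - 9*e13 - 5*e23


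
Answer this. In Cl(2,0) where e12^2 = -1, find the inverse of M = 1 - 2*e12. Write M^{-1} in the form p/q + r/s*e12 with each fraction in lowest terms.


M = 1 - 2*e12, where e12^2 = -1.
Since M commutes with its reverse ~M = a - b*e12, M * ~M = a^2 - b^2*e12^2 = a^2 + b^2.
So M^{-1} = ~M / (a^2 + b^2) = (a - b*e12)/(a^2 + b^2).
a^2 + b^2 = 1 + 4 = 5
Scalar part = 1/5 = 1/5
Bivector coeff = 2/5 = 2/5
M^{-1} = 1/5 + 2/5*e12


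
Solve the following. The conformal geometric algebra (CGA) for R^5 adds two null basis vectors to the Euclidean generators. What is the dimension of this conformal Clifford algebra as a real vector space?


The conformal model of R^5 uses Cl(6,1): the 5 Euclidean generators plus two extra orthogonal generators e+ (e+^2 = +1) and e- (e-^2 = -1), from which the null vectors e0, einf are built.
Number of generators m = 5 + 2 = 7.
dim Cl(p,q) = 2^m = 2^7 = 128


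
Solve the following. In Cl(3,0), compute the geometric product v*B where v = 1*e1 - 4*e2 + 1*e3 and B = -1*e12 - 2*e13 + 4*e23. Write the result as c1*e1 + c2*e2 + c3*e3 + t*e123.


vB has grade-1 (vector) and grade-3 (trivector) parts: vB = (v _| B) + (v ^ B).
Vector part <vB>_1:
  e1: -v2*b12 - v3*b13 = -(-4)*(-1) - (1)*(-2) = -2
  e2: v1*b12 - v3*b23 = (1)*(-1) - (1)*(4) = -5
  e3: v1*b13 + v2*b23 = (1)*(-2) + (-4)*(4) = -18
Trivector part <vB>_3:
  e123: v1*b23 - v2*b13 + v3*b12 = (1)*(4) - (-4)*(-2) + (1)*(-1) = -5
vB = -2*e1 - 5*e2 - 18*e3 - 5*e123


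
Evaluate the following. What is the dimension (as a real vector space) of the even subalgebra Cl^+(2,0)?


Even subalgebra dimension = 2^(n-1)
n = 2 + 0 = 2
2^(2 - 1) = 2^1 = 2
Verification: sum of C(2,k) for even k = 1 + 1 = 2
Result = 2


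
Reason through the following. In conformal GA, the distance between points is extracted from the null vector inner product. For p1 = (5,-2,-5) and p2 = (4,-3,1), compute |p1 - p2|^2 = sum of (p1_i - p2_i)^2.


p1 - p2 = (1, 1, -6)
|p1 - p2|^2 = 1^2 + 1^2 + (-6)^2
= 1 + 1 + 36
= 38


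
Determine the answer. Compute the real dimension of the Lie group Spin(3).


Spin(n) double-covers SO(n); both have Lie algebra so(n) of dimension n(n-1)/2.
n = 3
n(n-1) = 3 * 2 = 6
dim Spin(3) = 6/2 = 3


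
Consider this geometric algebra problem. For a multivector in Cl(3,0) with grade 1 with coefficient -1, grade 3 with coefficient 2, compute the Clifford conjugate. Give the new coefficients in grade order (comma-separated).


Clifford conjugate sign for grade k: (-1)^(k(k+1)/2)
Grade 1: (-1)^(1*2/2) = (-1)^1 = -1, coeff -1 -> 1
Grade 3: (-1)^(3*4/2) = (-1)^6 = 1, coeff 2 -> 2
Conjugated coefficients: 1, 2


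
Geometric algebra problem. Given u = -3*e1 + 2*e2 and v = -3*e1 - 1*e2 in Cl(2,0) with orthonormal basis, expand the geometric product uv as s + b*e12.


Expand: (-3*e1 + 2*e2)(-3*e1 - 1*e2)
= (-3)*(-3)*e1e1 + (-3)*(-1)*e1e2 + 2*(-3)*e2e1 + 2*(-1)*e2e2
Using e1^2 = e2^2 = 1, e2e1 = -e1e2:
Scalar part s = (-3)*(-3) + 2*(-1) = 9 + (-2) = 7
Bivector part b = (-3)*(-1) - 2*(-3) = 3 - (-6) = 9
uv = 7 + 9*e12


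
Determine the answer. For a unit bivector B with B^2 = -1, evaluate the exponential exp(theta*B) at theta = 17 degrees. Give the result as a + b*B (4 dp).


For a unit bivector B with B^2 = -1, the exponential series gives
e^(theta*B) = cos(theta) + sin(theta)*B (the GA analogue of Euler's formula).
theta = 17 degrees = 0.296706 rad
cos(17 deg) = 0.9563
sin(17 deg) = 0.2924
exp(theta*B) = 0.9563 + 0.2924*B


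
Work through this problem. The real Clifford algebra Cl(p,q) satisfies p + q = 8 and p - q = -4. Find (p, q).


We need p + q = 8 and p - q = -4.
Adding: 2p = 8 + (-4) = 4, so p = 2.
Then q = 8 - 2 = 6.
(p, q) = (2, 6)


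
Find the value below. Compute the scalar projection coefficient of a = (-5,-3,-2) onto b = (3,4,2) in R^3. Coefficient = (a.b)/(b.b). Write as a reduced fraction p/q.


Projection coefficient = (a . b) / (b . b)
a . b = (-5)*3 + (-3)*4 + (-2)*2
= -15 + (-12) + (-4) = -31
b . b = 3^2 + 4^2 + 2^2
= 9 + 16 + 4 = 29
Coefficient = -31/29
In lowest terms: -31/29


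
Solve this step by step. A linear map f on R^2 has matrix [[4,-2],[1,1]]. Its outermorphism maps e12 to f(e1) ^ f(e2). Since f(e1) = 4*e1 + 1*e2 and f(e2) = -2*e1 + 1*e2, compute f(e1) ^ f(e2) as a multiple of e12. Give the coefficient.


The outermorphism of a linear map f sends e1^e2 to f(e1)^f(e2).
f(e1) = 4*e1 + 1*e2
f(e2) = -2*e1 + 1*e2
f(e1) ^ f(e2) = (4*e1 + 1*e2) ^ (-2*e1 + 1*e2)
= 4*1*e12 + 1*(-2)*e21
= (4 - (-2))*e12
= 6*e12
Coefficient = 6


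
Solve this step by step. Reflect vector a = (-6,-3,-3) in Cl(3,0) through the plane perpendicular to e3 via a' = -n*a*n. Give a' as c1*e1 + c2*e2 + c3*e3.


Reflection formula: a' = -n*a*n, with n = e3 (unit vector, n^2 = 1).
For reflection through hyperplane perp to e3:
The component along e3 flips sign, others stay.
a = (-6, -3, -3)
a' = (-6, -3, 3)
a' = -6*e1 - 3*e2 + 3*e3


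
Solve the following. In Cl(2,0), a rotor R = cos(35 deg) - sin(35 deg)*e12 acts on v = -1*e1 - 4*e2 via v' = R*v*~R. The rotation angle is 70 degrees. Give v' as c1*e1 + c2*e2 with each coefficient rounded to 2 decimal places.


Rotor R = cos(35deg) - sin(35deg)*e12
Rotation angle theta = 2 * 35 = 70 degrees
v' = R*v*~R rotates v by theta.
cos(70deg) = 0.3420, sin(70deg) = 0.9397
v'_1 = -1*cos(70deg) - (-4)*sin(70deg)
= -1*0.3420 - (-4)*0.9397
= 3.42
v'_2 = -1*sin(70deg) + (-4)*cos(70deg)
= -1*0.9397 + (-4)*0.3420
= -2.31
v' = 3.42*e1 - 2.31*e2


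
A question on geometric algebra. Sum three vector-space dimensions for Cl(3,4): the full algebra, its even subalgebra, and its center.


n = 3 + 4 = 7
Total dim = 2^7 = 128
Even subalgebra dim = 2^6 = 64
n is odd, so center dim = 2
Sum = 128 + 64 + 2 = 194


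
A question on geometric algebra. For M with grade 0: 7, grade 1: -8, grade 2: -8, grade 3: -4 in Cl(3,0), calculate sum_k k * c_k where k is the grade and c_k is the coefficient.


Grade-weighted sum = sum of grade_k * coefficient_k
0*7 = 0
1*(-8) = -8
2*(-8) = -16
3*(-4) = -12
Total = 0 + (-8) + (-16) + (-12) = -36


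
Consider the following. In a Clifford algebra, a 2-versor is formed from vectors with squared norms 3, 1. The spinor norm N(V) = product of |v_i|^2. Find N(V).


Spinor norm N(V) = |v1|^2 * |v2|^2 * ... * |v2|^2
= 3 * 1
Running product: 3, 3
N(V) = 3


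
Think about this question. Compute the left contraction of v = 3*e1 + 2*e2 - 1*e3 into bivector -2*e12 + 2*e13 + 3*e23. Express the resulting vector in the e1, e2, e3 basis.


Left contraction v _| B = <vB>_1 (grade-1 part of the geometric product vB).
Using e1_|e12 = e2, e2_|e12 = -e1, e1_|e13 = e3, e3_|e13 = -e1, e2_|e23 = e3, e3_|e23 = -e2:
e1 coeff: -v2*b12 - v3*b13 = -(2)*(-2) - (-1)*(2) = 6
e2 coeff: v1*b12 - v3*b23 = (3)*(-2) - (-1)*(3) = -3
e3 coeff: v1*b13 + v2*b23 = (3)*(2) + (2)*(3) = 12
v _| B = 6*e1 - 3*e2 + 12*e3


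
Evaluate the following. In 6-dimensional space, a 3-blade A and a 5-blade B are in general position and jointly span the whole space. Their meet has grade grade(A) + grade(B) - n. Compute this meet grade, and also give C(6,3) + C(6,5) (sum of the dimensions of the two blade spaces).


Meet grade = grade(A) + grade(B) - n
= 3 + 5 - 6 = 2
C(6,3) = 20
C(6,5) = 6
dim_A + dim_B = 20 + 6 = 26


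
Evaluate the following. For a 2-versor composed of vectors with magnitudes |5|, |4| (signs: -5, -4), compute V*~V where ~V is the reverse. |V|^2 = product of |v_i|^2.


Each vector v_i has |v_i|^2 = s_i^2
Squared scales: (-5)^2 = 25, (-4)^2 = 16
|V|^2 = 25 * 16
= 400


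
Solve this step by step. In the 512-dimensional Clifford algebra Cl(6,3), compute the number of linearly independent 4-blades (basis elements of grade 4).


Number of grade-k basis blades in Cl(p,q) with n = p + q is C(n, k).
n = 6 + 3 = 9
C(9, 4) = 9! / (4! * 5!)
= 362880 / (24 * 120)
= 126


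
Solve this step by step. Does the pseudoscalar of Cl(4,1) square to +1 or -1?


The pseudoscalar I = e1...e_n (product of all n generators) of Cl(p,q) satisfies I^2 = (-1)^(q + n(n-1)/2).
p = 4, q = 1, n = p + q = 5
n(n-1)/2 = 5 * 4 / 2 = 10
Exponent = q + n(n-1)/2 = 1 + 10 = 11
I^2 = (-1)^11 = -1


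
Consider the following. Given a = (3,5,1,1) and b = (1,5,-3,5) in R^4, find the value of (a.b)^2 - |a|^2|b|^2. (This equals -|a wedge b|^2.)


a . b = 3*1 + 5*5 + 1*(-3) + 1*5
= 3 + 25 + (-3) + 5 = 30
|a|^2 = 3^2 + 5^2 + 1^2 + 1^2 = 36
|b|^2 = 1^2 + 5^2 + (-3)^2 + 5^2 = 60
(a.b)^2 = 30^2 = 900
|a|^2 * |b|^2 = 36 * 60 = 2160
Result = 900 - 2160 = -1260


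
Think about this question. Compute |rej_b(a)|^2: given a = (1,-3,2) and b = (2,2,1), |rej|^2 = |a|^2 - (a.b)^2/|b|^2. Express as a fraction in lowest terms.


|a|^2 = 1^2 + (-3)^2 + 2^2 = 14
|b|^2 = 2^2 + 2^2 + 1^2 = 9
a . b = 1*2 + (-3)*2 + 2*1 = -2
(a.b)^2 = (-2)^2 = 4
|rej|^2 = 14 - 4/9
= (126 - 4)/9
= 122/9
In lowest terms: 122/9


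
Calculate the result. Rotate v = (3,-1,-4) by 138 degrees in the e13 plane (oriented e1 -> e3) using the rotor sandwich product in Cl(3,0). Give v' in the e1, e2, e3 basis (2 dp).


Rotor R = cos(69deg) - sin(69deg)*e13
Rotation angle theta = 2 * 69 = 138 degrees in the e13 plane (e1 -> e3).
The component perpendicular to the plane (e2) is invariant: v'_2 = v2 = -1.00
cos(138deg) = -0.7431, sin(138deg) = 0.6691
v'_1 = v1*cos(theta) - v3*sin(theta) = 3*(-0.7431) - (-4)*0.6691 = 0.45
v'_3 = v1*sin(theta) + v3*cos(theta) = 3*0.6691 + (-4)*(-0.7431) = 4.98
v' = 0.45*e1 - 1.00*e2 + 4.98*e3


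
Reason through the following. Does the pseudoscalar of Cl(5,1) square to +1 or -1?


The pseudoscalar I = e1...e_n (product of all n generators) of Cl(p,q) satisfies I^2 = (-1)^(q + n(n-1)/2).
p = 5, q = 1, n = p + q = 6
n(n-1)/2 = 6 * 5 / 2 = 15
Exponent = q + n(n-1)/2 = 1 + 15 = 16
I^2 = (-1)^16 = +1


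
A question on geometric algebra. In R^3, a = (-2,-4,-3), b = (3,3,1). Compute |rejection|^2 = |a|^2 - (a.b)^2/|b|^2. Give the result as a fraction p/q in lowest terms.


|a|^2 = (-2)^2 + (-4)^2 + (-3)^2 = 29
|b|^2 = 3^2 + 3^2 + 1^2 = 19
a . b = (-2)*3 + (-4)*3 + (-3)*1 = -21
(a.b)^2 = (-21)^2 = 441
|rej|^2 = 29 - 441/19
= (551 - 441)/19
= 110/19
In lowest terms: 110/19


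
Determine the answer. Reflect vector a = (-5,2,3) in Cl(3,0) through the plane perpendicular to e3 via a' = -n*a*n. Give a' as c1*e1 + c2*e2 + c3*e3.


Reflection formula: a' = -n*a*n, with n = e3 (unit vector, n^2 = 1).
For reflection through hyperplane perp to e3:
The component along e3 flips sign, others stay.
a = (-5, 2, 3)
a' = (-5, 2, -3)
a' = -5*e1 + 2*e2 - 3*e3


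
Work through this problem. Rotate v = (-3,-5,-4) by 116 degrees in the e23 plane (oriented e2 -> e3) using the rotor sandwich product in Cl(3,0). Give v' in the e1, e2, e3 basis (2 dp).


Rotor R = cos(58deg) - sin(58deg)*e23
Rotation angle theta = 2 * 58 = 116 degrees in the e23 plane (e2 -> e3).
The component perpendicular to the plane (e1) is invariant: v'_1 = v1 = -3.00
cos(116deg) = -0.4384, sin(116deg) = 0.8988
v'_2 = v2*cos(theta) - v3*sin(theta) = -5*(-0.4384) - (-4)*0.8988 = 5.79
v'_3 = v2*sin(theta) + v3*cos(theta) = -5*0.8988 + (-4)*(-0.4384) = -2.74
v' = -3.00*e1 + 5.79*e2 - 2.74*e3


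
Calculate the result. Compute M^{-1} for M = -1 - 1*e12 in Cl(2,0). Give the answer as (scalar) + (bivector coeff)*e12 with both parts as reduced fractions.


M = -1 - 1*e12, where e12^2 = -1.
Since M commutes with its reverse ~M = a - b*e12, M * ~M = a^2 - b^2*e12^2 = a^2 + b^2.
So M^{-1} = ~M / (a^2 + b^2) = (a - b*e12)/(a^2 + b^2).
a^2 + b^2 = 1 + 1 = 2
Scalar part = -1/2 = -1/2
Bivector coeff = 1/2 = 1/2
M^{-1} = -1/2 + 1/2*e12


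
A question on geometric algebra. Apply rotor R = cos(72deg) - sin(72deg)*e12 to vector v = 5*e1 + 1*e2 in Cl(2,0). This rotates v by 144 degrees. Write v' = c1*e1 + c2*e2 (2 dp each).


Rotor R = cos(72deg) - sin(72deg)*e12
Rotation angle theta = 2 * 72 = 144 degrees
v' = R*v*~R rotates v by theta.
cos(144deg) = -0.8090, sin(144deg) = 0.5878
v'_1 = 5*cos(144deg) - 1*sin(144deg)
= 5*(-0.8090) - 1*0.5878
= -4.63
v'_2 = 5*sin(144deg) + 1*cos(144deg)
= 5*0.5878 + 1*(-0.8090)
= 2.13
v' = -4.63*e1 + 2.13*e2


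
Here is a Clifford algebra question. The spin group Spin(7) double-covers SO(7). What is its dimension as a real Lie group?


Spin(n) double-covers SO(n); both have Lie algebra so(n) of dimension n(n-1)/2.
n = 7
n(n-1) = 7 * 6 = 42
dim Spin(7) = 42/2 = 21


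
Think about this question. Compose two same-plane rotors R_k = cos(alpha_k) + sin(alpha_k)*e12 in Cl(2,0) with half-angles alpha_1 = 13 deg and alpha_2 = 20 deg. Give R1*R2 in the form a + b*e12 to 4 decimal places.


Same-plane rotors commute and their half-angles add:
R1*R2 = cos(a1 + a2) + sin(a1 + a2)*e12.
a1 + a2 = 13 + 20 = 33 deg
cos(33 deg) = 0.8387
sin(33 deg) = 0.5446
R1*R2 = 0.8387 + 0.5446*e12


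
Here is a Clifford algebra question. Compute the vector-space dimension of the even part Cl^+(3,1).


Even subalgebra dimension = 2^(n-1)
n = 3 + 1 = 4
2^(4 - 1) = 2^3 = 8
Verification: sum of C(4,k) for even k = 1 + 6 + 1 = 8
Result = 8


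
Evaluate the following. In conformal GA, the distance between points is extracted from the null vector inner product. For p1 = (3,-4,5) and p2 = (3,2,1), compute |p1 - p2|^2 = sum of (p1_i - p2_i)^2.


p1 - p2 = (0, -6, 4)
|p1 - p2|^2 = 0^2 + (-6)^2 + 4^2
= 0 + 36 + 16
= 52


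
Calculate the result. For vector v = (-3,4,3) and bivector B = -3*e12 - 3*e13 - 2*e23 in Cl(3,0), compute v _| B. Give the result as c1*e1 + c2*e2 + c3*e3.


Left contraction v _| B = <vB>_1 (grade-1 part of the geometric product vB).
Using e1_|e12 = e2, e2_|e12 = -e1, e1_|e13 = e3, e3_|e13 = -e1, e2_|e23 = e3, e3_|e23 = -e2:
e1 coeff: -v2*b12 - v3*b13 = -(4)*(-3) - (3)*(-3) = 21
e2 coeff: v1*b12 - v3*b23 = (-3)*(-3) - (3)*(-2) = 15
e3 coeff: v1*b13 + v2*b23 = (-3)*(-3) + (4)*(-2) = 1
v _| B = 21*e1 + 15*e2 + 1*e3


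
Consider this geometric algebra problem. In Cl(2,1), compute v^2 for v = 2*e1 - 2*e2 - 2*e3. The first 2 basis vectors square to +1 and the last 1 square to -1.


v^2 = sum of c_i^2 * e_i^2
Positive signature terms (e_i^2 = +1): 2^2 + (-2)^2 = 8
Negative signature terms (e_j^2 = -1): (-2)^2 = 4
v^2 = 8 - 4 = 4


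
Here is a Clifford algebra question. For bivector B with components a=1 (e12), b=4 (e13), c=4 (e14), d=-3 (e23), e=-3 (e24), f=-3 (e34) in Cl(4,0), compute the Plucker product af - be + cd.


Plucker relation: af - be + cd
a*f = 1*(-3) = -3
b*e = 4*(-3) = -12
c*d = 4*(-3) = -12
af - be + cd = -3 - (-12) + (-12)
= -3


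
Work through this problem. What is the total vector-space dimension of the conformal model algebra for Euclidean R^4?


The conformal model of R^4 uses Cl(5,1): the 4 Euclidean generators plus two extra orthogonal generators e+ (e+^2 = +1) and e- (e-^2 = -1), from which the null vectors e0, einf are built.
Number of generators m = 4 + 2 = 6.
dim Cl(p,q) = 2^m = 2^6 = 64


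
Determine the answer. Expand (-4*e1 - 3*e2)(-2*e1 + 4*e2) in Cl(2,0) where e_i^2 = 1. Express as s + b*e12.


Expand: (-4*e1 - 3*e2)(-2*e1 + 4*e2)
= (-4)*(-2)*e1e1 + (-4)*4*e1e2 + (-3)*(-2)*e2e1 + (-3)*4*e2e2
Using e1^2 = e2^2 = 1, e2e1 = -e1e2:
Scalar part s = (-4)*(-2) + (-3)*4 = 8 + (-12) = -4
Bivector part b = (-4)*4 - (-3)*(-2) = -16 - 6 = -22
uv = -4 - 22*e12


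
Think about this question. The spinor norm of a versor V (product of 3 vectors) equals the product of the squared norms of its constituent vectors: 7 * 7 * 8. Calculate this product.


Spinor norm N(V) = |v1|^2 * |v2|^2 * ... * |v3|^2
= 7 * 7 * 8
Running product: 7, 49, 392
N(V) = 392


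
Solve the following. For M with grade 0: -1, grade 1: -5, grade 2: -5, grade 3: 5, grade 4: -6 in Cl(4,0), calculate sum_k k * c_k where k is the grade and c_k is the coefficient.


Grade-weighted sum = sum of grade_k * coefficient_k
0*(-1) = 0
1*(-5) = -5
2*(-5) = -10
3*5 = 15
4*(-6) = -24
Total = 0 + (-5) + (-10) + 15 + (-24) = -24


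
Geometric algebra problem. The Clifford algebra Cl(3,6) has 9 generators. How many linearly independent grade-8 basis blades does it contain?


Number of grade-k basis blades in Cl(p,q) with n = p + q is C(n, k).
n = 3 + 6 = 9
C(9, 8) = 9! / (8! * 1!)
= 362880 / (40320 * 1)
= 9


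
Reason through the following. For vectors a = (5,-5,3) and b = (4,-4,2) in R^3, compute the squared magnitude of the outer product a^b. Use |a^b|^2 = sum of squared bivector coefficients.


a wedge b = (a1*b2 - a2*b1)*e12 + (a1*b3 - a3*b1)*e13 + (a2*b3 - a3*b2)*e23
e12 coeff: 5*(-4) - (-5)*4 = -20 - (-20) = 0
e13 coeff: 5*2 - 3*4 = 10 - 12 = -2
e23 coeff: (-5)*2 - 3*(-4) = -10 - (-12) = 2
|a wedge b|^2 = 0^2 + (-2)^2 + 2^2
= 0 + 4 + 4
= 8


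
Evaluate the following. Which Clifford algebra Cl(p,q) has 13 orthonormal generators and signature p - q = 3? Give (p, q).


We need p + q = 13 and p - q = 3.
Adding: 2p = 13 + 3 = 16, so p = 8.
Then q = 13 - 8 = 5.
(p, q) = (8, 5)


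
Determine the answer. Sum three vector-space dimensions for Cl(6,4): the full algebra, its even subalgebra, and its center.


n = 6 + 4 = 10
Total dim = 2^10 = 1024
Even subalgebra dim = 2^9 = 512
n is even, so center dim = 1
Sum = 1024 + 512 + 1 = 1537


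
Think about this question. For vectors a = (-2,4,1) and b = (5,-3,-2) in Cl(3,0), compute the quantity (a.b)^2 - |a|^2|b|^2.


a . b = (-2)*5 + 4*(-3) + 1*(-2)
= -10 + (-12) + (-2) = -24
|a|^2 = (-2)^2 + 4^2 + 1^2 = 21
|b|^2 = 5^2 + (-3)^2 + (-2)^2 = 38
(a.b)^2 = (-24)^2 = 576
|a|^2 * |b|^2 = 21 * 38 = 798
Result = 576 - 798 = -222


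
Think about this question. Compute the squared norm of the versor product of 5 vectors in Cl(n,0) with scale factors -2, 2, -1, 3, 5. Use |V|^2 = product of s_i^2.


Each vector v_i has |v_i|^2 = s_i^2
Squared scales: (-2)^2 = 4, 2^2 = 4, (-1)^2 = 1, 3^2 = 9, 5^2 = 25
|V|^2 = 4 * 4 * 1 * 9 * 25
= 3600


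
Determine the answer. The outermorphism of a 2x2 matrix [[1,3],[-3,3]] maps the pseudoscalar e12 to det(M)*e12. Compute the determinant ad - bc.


The outermorphism of a linear map f sends e1^e2 to f(e1)^f(e2).
f(e1) = 1*e1 - 3*e2
f(e2) = 3*e1 + 3*e2
f(e1) ^ f(e2) = (1*e1 - 3*e2) ^ (3*e1 + 3*e2)
= 1*3*e12 + (-3)*3*e21
= (3 - (-9))*e12
= 12*e12
Coefficient = 12


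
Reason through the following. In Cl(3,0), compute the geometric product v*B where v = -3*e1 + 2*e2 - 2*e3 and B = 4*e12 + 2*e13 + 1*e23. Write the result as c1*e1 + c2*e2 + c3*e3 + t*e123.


vB has grade-1 (vector) and grade-3 (trivector) parts: vB = (v _| B) + (v ^ B).
Vector part <vB>_1:
  e1: -v2*b12 - v3*b13 = -(2)*(4) - (-2)*(2) = -4
  e2: v1*b12 - v3*b23 = (-3)*(4) - (-2)*(1) = -10
  e3: v1*b13 + v2*b23 = (-3)*(2) + (2)*(1) = -4
Trivector part <vB>_3:
  e123: v1*b23 - v2*b13 + v3*b12 = (-3)*(1) - (2)*(2) + (-2)*(4) = -15
vB = -4*e1 - 10*e2 - 4*e3 - 15*e123


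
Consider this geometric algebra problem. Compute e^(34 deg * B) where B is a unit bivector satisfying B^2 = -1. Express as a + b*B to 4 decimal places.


For a unit bivector B with B^2 = -1, the exponential series gives
e^(theta*B) = cos(theta) + sin(theta)*B (the GA analogue of Euler's formula).
theta = 34 degrees = 0.593412 rad
cos(34 deg) = 0.8290
sin(34 deg) = 0.5592
exp(theta*B) = 0.8290 + 0.5592*B


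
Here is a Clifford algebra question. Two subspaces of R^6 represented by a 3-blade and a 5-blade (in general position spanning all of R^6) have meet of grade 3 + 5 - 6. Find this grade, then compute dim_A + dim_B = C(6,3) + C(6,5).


Meet grade = grade(A) + grade(B) - n
= 3 + 5 - 6 = 2
C(6,3) = 20
C(6,5) = 6
dim_A + dim_B = 20 + 6 = 26


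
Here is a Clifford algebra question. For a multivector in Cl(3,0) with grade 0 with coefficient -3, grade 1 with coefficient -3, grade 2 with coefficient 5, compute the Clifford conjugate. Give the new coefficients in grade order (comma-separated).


Clifford conjugate sign for grade k: (-1)^(k(k+1)/2)
Grade 0: (-1)^(0*1/2) = (-1)^0 = 1, coeff -3 -> -3
Grade 1: (-1)^(1*2/2) = (-1)^1 = -1, coeff -3 -> 3
Grade 2: (-1)^(2*3/2) = (-1)^3 = -1, coeff 5 -> -5
Conjugated coefficients: -3, 3, -5


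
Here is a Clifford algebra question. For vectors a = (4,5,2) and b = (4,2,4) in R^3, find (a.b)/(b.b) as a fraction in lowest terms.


Projection coefficient = (a . b) / (b . b)
a . b = 4*4 + 5*2 + 2*4
= 16 + 10 + 8 = 34
b . b = 4^2 + 2^2 + 4^2
= 16 + 4 + 16 = 36
Coefficient = 34/36
In lowest terms: 17/18


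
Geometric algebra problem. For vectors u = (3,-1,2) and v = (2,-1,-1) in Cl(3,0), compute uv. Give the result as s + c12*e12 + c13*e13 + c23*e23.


In Cl(3,0): e_i^2 = 1, e_ie_j = -e_je_i for i != j.
Scalar part = u . v = 3*2 + (-1)*(-1) + 2*(-1)
= 6 + 1 + (-2) = 5
e12 coeff = 3*(-1) - (-1)*2 = -3 - (-2) = -1
e13 coeff = 3*(-1) - 2*2 = -3 - 4 = -7
e23 coeff = (-1)*(-1) - 2*(-1) = 1 - (-2) = 3
uv = 5 - 1*e12 - 7*e13 + 3*e23


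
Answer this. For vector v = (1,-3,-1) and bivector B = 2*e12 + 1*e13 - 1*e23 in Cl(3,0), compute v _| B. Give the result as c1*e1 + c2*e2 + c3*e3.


Left contraction v _| B = <vB>_1 (grade-1 part of the geometric product vB).
Using e1_|e12 = e2, e2_|e12 = -e1, e1_|e13 = e3, e3_|e13 = -e1, e2_|e23 = e3, e3_|e23 = -e2:
e1 coeff: -v2*b12 - v3*b13 = -(-3)*(2) - (-1)*(1) = 7
e2 coeff: v1*b12 - v3*b23 = (1)*(2) - (-1)*(-1) = 1
e3 coeff: v1*b13 + v2*b23 = (1)*(1) + (-3)*(-1) = 4
v _| B = 7*e1 + 1*e2 + 4*e3


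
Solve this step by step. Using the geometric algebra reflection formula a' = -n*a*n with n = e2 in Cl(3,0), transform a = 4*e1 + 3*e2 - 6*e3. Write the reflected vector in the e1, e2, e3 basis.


Reflection formula: a' = -n*a*n, with n = e2 (unit vector, n^2 = 1).
For reflection through hyperplane perp to e2:
The component along e2 flips sign, others stay.
a = (4, 3, -6)
a' = (4, -3, -6)
a' = 4*e1 - 3*e2 - 6*e3


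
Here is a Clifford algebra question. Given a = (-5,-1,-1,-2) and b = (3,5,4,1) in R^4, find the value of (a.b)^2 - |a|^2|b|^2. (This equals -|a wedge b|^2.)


a . b = (-5)*3 + (-1)*5 + (-1)*4 + (-2)*1
= -15 + (-5) + (-4) + (-2) = -26
|a|^2 = (-5)^2 + (-1)^2 + (-1)^2 + (-2)^2 = 31
|b|^2 = 3^2 + 5^2 + 4^2 + 1^2 = 51
(a.b)^2 = (-26)^2 = 676
|a|^2 * |b|^2 = 31 * 51 = 1581
Result = 676 - 1581 = -905


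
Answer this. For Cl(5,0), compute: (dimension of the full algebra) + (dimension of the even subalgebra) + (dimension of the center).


n = 5 + 0 = 5
Total dim = 2^5 = 32
Even subalgebra dim = 2^4 = 16
n is odd, so center dim = 2
Sum = 32 + 16 + 2 = 50


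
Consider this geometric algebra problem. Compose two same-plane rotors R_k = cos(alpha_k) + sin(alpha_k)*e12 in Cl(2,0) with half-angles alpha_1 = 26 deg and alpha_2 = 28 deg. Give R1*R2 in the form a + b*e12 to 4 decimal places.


Same-plane rotors commute and their half-angles add:
R1*R2 = cos(a1 + a2) + sin(a1 + a2)*e12.
a1 + a2 = 26 + 28 = 54 deg
cos(54 deg) = 0.5878
sin(54 deg) = 0.8090
R1*R2 = 0.5878 + 0.8090*e12


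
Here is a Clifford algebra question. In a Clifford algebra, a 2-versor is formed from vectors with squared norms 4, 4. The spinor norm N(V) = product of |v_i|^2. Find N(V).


Spinor norm N(V) = |v1|^2 * |v2|^2 * ... * |v2|^2
= 4 * 4
Running product: 4, 16
N(V) = 16


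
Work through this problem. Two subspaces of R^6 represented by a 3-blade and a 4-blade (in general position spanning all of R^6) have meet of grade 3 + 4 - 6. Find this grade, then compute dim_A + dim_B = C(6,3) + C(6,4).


Meet grade = grade(A) + grade(B) - n
= 3 + 4 - 6 = 1
C(6,3) = 20
C(6,4) = 15
dim_A + dim_B = 20 + 15 = 35


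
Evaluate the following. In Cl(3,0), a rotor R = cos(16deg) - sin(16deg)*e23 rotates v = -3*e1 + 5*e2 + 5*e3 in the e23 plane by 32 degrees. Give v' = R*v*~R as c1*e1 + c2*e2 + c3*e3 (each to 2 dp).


Rotor R = cos(16deg) - sin(16deg)*e23
Rotation angle theta = 2 * 16 = 32 degrees in the e23 plane (e2 -> e3).
The component perpendicular to the plane (e1) is invariant: v'_1 = v1 = -3.00
cos(32deg) = 0.8480, sin(32deg) = 0.5299
v'_2 = v2*cos(theta) - v3*sin(theta) = 5*0.8480 - 5*0.5299 = 1.59
v'_3 = v2*sin(theta) + v3*cos(theta) = 5*0.5299 + 5*0.8480 = 6.89
v' = -3.00*e1 + 1.59*e2 + 6.89*e3


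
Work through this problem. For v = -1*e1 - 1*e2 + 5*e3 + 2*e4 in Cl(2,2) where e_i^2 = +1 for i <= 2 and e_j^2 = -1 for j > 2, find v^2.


v^2 = sum of c_i^2 * e_i^2
Positive signature terms (e_i^2 = +1): (-1)^2 + (-1)^2 = 2
Negative signature terms (e_j^2 = -1): 5^2 + 2^2 = 29
v^2 = 2 - 29 = -27


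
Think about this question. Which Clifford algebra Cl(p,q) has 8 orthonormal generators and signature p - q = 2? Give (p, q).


We need p + q = 8 and p - q = 2.
Adding: 2p = 8 + 2 = 10, so p = 5.
Then q = 8 - 5 = 3.
(p, q) = (5, 3)


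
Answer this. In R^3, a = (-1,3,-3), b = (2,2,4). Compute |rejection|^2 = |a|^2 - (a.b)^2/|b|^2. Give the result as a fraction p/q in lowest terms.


|a|^2 = (-1)^2 + 3^2 + (-3)^2 = 19
|b|^2 = 2^2 + 2^2 + 4^2 = 24
a . b = (-1)*2 + 3*2 + (-3)*4 = -8
(a.b)^2 = (-8)^2 = 64
|rej|^2 = 19 - 64/24
= (456 - 64)/24
= 392/24
In lowest terms: 49/3


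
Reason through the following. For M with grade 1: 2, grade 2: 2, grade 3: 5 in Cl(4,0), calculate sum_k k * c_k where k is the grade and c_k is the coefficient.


Grade-weighted sum = sum of grade_k * coefficient_k
1*2 = 2
2*2 = 4
3*5 = 15
Total = 2 + 4 + 15 = 21


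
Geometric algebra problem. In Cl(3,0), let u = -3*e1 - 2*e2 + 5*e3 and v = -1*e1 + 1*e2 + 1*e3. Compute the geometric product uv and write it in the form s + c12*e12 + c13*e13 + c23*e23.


In Cl(3,0): e_i^2 = 1, e_ie_j = -e_je_i for i != j.
Scalar part = u . v = (-3)*(-1) + (-2)*1 + 5*1
= 3 + (-2) + 5 = 6
e12 coeff = (-3)*1 - (-2)*(-1) = -3 - 2 = -5
e13 coeff = (-3)*1 - 5*(-1) = -3 - (-5) = 2
e23 coeff = (-2)*1 - 5*1 = -2 - 5 = -7
uv = 6 - 5*e12 + 2*e13 - 7*e23


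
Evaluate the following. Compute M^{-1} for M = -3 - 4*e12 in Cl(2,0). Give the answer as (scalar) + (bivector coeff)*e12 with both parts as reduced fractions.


M = -3 - 4*e12, where e12^2 = -1.
Since M commutes with its reverse ~M = a - b*e12, M * ~M = a^2 - b^2*e12^2 = a^2 + b^2.
So M^{-1} = ~M / (a^2 + b^2) = (a - b*e12)/(a^2 + b^2).
a^2 + b^2 = 9 + 16 = 25
Scalar part = -3/25 = -3/25
Bivector coeff = 4/25 = 4/25
M^{-1} = -3/25 + 4/25*e12


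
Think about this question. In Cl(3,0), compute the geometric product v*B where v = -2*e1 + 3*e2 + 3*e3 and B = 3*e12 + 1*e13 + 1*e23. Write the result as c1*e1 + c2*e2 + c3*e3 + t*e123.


vB has grade-1 (vector) and grade-3 (trivector) parts: vB = (v _| B) + (v ^ B).
Vector part <vB>_1:
  e1: -v2*b12 - v3*b13 = -(3)*(3) - (3)*(1) = -12
  e2: v1*b12 - v3*b23 = (-2)*(3) - (3)*(1) = -9
  e3: v1*b13 + v2*b23 = (-2)*(1) + (3)*(1) = 1
Trivector part <vB>_3:
  e123: v1*b23 - v2*b13 + v3*b12 = (-2)*(1) - (3)*(1) + (3)*(3) = 4
vB = -12*e1 - 9*e2 + 1*e3 + 4*e123


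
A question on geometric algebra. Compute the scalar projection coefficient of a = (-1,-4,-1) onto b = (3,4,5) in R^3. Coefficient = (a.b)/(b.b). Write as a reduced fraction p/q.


Projection coefficient = (a . b) / (b . b)
a . b = (-1)*3 + (-4)*4 + (-1)*5
= -3 + (-16) + (-5) = -24
b . b = 3^2 + 4^2 + 5^2
= 9 + 16 + 25 = 50
Coefficient = -24/50
In lowest terms: -12/25


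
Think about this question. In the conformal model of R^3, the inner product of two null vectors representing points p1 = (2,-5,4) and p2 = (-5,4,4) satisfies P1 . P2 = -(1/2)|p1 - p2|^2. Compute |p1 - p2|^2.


p1 - p2 = (7, -9, 0)
|p1 - p2|^2 = 7^2 + (-9)^2 + 0^2
= 49 + 81 + 0
= 130


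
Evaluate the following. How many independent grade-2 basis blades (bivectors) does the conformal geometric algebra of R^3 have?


The conformal model of R^3 uses Cl(4,1) with m = 3 + 2 = 5 generators.
Number of grade-2 blades = C(m, 2) = C(5, 2)
= 5*4/2 = 10


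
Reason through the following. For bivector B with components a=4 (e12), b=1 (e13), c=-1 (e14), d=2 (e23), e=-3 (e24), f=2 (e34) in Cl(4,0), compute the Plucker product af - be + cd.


Plucker relation: af - be + cd
a*f = 4*2 = 8
b*e = 1*(-3) = -3
c*d = (-1)*2 = -2
af - be + cd = 8 - (-3) + (-2)
= 9


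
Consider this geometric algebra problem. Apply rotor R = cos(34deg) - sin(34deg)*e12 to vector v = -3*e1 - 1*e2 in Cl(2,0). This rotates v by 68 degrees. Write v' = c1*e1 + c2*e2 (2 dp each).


Rotor R = cos(34deg) - sin(34deg)*e12
Rotation angle theta = 2 * 34 = 68 degrees
v' = R*v*~R rotates v by theta.
cos(68deg) = 0.3746, sin(68deg) = 0.9272
v'_1 = -3*cos(68deg) - (-1)*sin(68deg)
= -3*0.3746 - (-1)*0.9272
= -0.20
v'_2 = -3*sin(68deg) + (-1)*cos(68deg)
= -3*0.9272 + (-1)*0.3746
= -3.16
v' = -0.20*e1 - 3.16*e2


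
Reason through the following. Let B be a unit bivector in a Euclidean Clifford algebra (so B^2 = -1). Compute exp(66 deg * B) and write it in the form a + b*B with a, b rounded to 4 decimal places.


For a unit bivector B with B^2 = -1, the exponential series gives
e^(theta*B) = cos(theta) + sin(theta)*B (the GA analogue of Euler's formula).
theta = 66 degrees = 1.151917 rad
cos(66 deg) = 0.4067
sin(66 deg) = 0.9135
exp(theta*B) = 0.4067 + 0.9135*B


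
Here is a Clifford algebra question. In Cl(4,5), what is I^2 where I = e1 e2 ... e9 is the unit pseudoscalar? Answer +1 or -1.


The pseudoscalar I = e1...e_n (product of all n generators) of Cl(p,q) satisfies I^2 = (-1)^(q + n(n-1)/2).
p = 4, q = 5, n = p + q = 9
n(n-1)/2 = 9 * 8 / 2 = 36
Exponent = q + n(n-1)/2 = 5 + 36 = 41
I^2 = (-1)^41 = -1


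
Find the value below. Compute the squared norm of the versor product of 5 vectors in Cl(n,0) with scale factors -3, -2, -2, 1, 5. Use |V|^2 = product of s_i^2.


Each vector v_i has |v_i|^2 = s_i^2
Squared scales: (-3)^2 = 9, (-2)^2 = 4, (-2)^2 = 4, 1^2 = 1, 5^2 = 25
|V|^2 = 9 * 4 * 4 * 1 * 25
= 3600


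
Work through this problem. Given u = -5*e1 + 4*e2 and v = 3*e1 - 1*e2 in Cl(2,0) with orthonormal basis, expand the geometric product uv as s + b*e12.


Expand: (-5*e1 + 4*e2)(3*e1 - 1*e2)
= (-5)*3*e1e1 + (-5)*(-1)*e1e2 + 4*3*e2e1 + 4*(-1)*e2e2
Using e1^2 = e2^2 = 1, e2e1 = -e1e2:
Scalar part s = (-5)*3 + 4*(-1) = -15 + (-4) = -19
Bivector part b = (-5)*(-1) - 4*3 = 5 - 12 = -7
uv = -19 - 7*e12


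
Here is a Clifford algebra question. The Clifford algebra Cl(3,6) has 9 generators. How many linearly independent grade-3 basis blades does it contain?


Number of grade-k basis blades in Cl(p,q) with n = p + q is C(n, k).
n = 3 + 6 = 9
C(9, 3) = 9! / (3! * 6!)
= 362880 / (6 * 720)
= 84


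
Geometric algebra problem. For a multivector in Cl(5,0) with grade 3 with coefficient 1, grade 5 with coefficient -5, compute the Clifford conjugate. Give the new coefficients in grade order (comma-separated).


Clifford conjugate sign for grade k: (-1)^(k(k+1)/2)
Grade 3: (-1)^(3*4/2) = (-1)^6 = 1, coeff 1 -> 1
Grade 5: (-1)^(5*6/2) = (-1)^15 = -1, coeff -5 -> 5
Conjugated coefficients: 1, 5


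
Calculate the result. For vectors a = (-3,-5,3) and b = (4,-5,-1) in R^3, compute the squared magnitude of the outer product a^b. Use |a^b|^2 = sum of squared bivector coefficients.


a wedge b = (a1*b2 - a2*b1)*e12 + (a1*b3 - a3*b1)*e13 + (a2*b3 - a3*b2)*e23
e12 coeff: (-3)*(-5) - (-5)*4 = 15 - (-20) = 35
e13 coeff: (-3)*(-1) - 3*4 = 3 - 12 = -9
e23 coeff: (-5)*(-1) - 3*(-5) = 5 - (-15) = 20
|a wedge b|^2 = 35^2 + (-9)^2 + 20^2
= 1225 + 81 + 400
= 1706


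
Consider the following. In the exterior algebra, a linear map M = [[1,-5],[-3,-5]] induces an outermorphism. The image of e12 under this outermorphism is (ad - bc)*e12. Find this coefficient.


The outermorphism of a linear map f sends e1^e2 to f(e1)^f(e2).
f(e1) = 1*e1 - 3*e2
f(e2) = -5*e1 - 5*e2
f(e1) ^ f(e2) = (1*e1 - 3*e2) ^ (-5*e1 - 5*e2)
= 1*(-5)*e12 + (-3)*(-5)*e21
= (-5 - 15)*e12
= -20*e12
Coefficient = -20


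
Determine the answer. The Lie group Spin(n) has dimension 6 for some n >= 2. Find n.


dim Spin(n) = dim so(n) = n(n-1)/2.
Solve n(n-1)/2 = 6, i.e. n^2 - n - 12 = 0.
Discriminant = 1 + 8*6 = 49
n = (1 + sqrt(49))/2 = (1 + 7)/2 = 4


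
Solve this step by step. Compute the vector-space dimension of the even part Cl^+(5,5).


Even subalgebra dimension = 2^(n-1)
n = 5 + 5 = 10
2^(10 - 1) = 2^9 = 512
Verification: sum of C(10,k) for even k = 1 + 45 + 210 + 210 + 45 + 1 = 512
Result = 512


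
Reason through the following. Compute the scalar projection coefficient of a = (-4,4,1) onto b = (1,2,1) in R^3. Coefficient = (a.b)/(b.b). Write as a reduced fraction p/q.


Projection coefficient = (a . b) / (b . b)
a . b = (-4)*1 + 4*2 + 1*1
= -4 + 8 + 1 = 5
b . b = 1^2 + 2^2 + 1^2
= 1 + 4 + 1 = 6
Coefficient = 5/6
In lowest terms: 5/6


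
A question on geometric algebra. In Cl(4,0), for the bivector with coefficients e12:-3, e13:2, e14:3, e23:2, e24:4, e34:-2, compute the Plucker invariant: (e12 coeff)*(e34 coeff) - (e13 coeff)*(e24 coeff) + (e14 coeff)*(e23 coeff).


Plucker relation: af - be + cd
a*f = (-3)*(-2) = 6
b*e = 2*4 = 8
c*d = 3*2 = 6
af - be + cd = 6 - 8 + 6
= 4


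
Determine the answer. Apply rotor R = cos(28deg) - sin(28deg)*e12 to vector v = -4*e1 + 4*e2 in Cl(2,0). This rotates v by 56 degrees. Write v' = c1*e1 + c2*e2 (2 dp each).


Rotor R = cos(28deg) - sin(28deg)*e12
Rotation angle theta = 2 * 28 = 56 degrees
v' = R*v*~R rotates v by theta.
cos(56deg) = 0.5592, sin(56deg) = 0.8290
v'_1 = -4*cos(56deg) - 4*sin(56deg)
= -4*0.5592 - 4*0.8290
= -5.55
v'_2 = -4*sin(56deg) + 4*cos(56deg)
= -4*0.8290 + 4*0.5592
= -1.08
v' = -5.55*e1 - 1.08*e2


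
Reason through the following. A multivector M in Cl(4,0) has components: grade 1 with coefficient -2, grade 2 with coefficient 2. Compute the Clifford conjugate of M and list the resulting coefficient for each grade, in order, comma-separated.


Clifford conjugate sign for grade k: (-1)^(k(k+1)/2)
Grade 1: (-1)^(1*2/2) = (-1)^1 = -1, coeff -2 -> 2
Grade 2: (-1)^(2*3/2) = (-1)^3 = -1, coeff 2 -> -2
Conjugated coefficients: 2, -2


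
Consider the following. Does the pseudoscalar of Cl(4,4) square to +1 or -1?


The pseudoscalar I = e1...e_n (product of all n generators) of Cl(p,q) satisfies I^2 = (-1)^(q + n(n-1)/2).
p = 4, q = 4, n = p + q = 8
n(n-1)/2 = 8 * 7 / 2 = 28
Exponent = q + n(n-1)/2 = 4 + 28 = 32
I^2 = (-1)^32 = +1


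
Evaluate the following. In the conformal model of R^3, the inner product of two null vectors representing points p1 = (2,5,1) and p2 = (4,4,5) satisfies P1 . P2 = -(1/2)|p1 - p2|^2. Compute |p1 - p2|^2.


p1 - p2 = (-2, 1, -4)
|p1 - p2|^2 = (-2)^2 + 1^2 + (-4)^2
= 4 + 1 + 16
= 21


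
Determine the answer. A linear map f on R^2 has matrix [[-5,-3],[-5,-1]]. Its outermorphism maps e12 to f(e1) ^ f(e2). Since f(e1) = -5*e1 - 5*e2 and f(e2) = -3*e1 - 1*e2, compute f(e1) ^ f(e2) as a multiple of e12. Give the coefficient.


The outermorphism of a linear map f sends e1^e2 to f(e1)^f(e2).
f(e1) = -5*e1 - 5*e2
f(e2) = -3*e1 - 1*e2
f(e1) ^ f(e2) = (-5*e1 - 5*e2) ^ (-3*e1 - 1*e2)
= (-5)*(-1)*e12 + (-5)*(-3)*e21
= (5 - 15)*e12
= -10*e12
Coefficient = -10


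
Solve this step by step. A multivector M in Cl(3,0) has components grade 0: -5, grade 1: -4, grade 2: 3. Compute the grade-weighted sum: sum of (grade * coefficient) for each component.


Grade-weighted sum = sum of grade_k * coefficient_k
0*(-5) = 0
1*(-4) = -4
2*3 = 6
Total = 0 + (-4) + 6 = 2


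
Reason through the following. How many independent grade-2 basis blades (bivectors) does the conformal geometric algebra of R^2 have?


The conformal model of R^2 uses Cl(3,1) with m = 2 + 2 = 4 generators.
Number of grade-2 blades = C(m, 2) = C(4, 2)
= 4*3/2 = 6


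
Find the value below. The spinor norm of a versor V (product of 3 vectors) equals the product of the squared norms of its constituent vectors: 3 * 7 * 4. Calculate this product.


Spinor norm N(V) = |v1|^2 * |v2|^2 * ... * |v3|^2
= 3 * 7 * 4
Running product: 3, 21, 84
N(V) = 84


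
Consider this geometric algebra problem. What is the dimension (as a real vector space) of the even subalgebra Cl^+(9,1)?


Even subalgebra dimension = 2^(n-1)
n = 9 + 1 = 10
2^(10 - 1) = 2^9 = 512
Verification: sum of C(10,k) for even k = 1 + 45 + 210 + 210 + 45 + 1 = 512
Result = 512


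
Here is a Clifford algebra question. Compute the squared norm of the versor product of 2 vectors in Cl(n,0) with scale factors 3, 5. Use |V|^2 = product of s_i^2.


Each vector v_i has |v_i|^2 = s_i^2
Squared scales: 3^2 = 9, 5^2 = 25
|V|^2 = 9 * 25
= 225


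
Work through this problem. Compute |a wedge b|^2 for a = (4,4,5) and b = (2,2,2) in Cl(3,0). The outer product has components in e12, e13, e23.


a wedge b = (a1*b2 - a2*b1)*e12 + (a1*b3 - a3*b1)*e13 + (a2*b3 - a3*b2)*e23
e12 coeff: 4*2 - 4*2 = 8 - 8 = 0
e13 coeff: 4*2 - 5*2 = 8 - 10 = -2
e23 coeff: 4*2 - 5*2 = 8 - 10 = -2
|a wedge b|^2 = 0^2 + (-2)^2 + (-2)^2
= 0 + 4 + 4
= 8


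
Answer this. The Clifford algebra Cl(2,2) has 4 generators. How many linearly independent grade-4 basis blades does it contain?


Number of grade-k basis blades in Cl(p,q) with n = p + q is C(n, k).
n = 2 + 2 = 4
C(4, 4) = 4! / (4! * 0!)
= 24 / (24 * 1)
= 1


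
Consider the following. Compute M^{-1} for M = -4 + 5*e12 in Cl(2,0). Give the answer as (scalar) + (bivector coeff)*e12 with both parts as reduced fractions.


M = -4 + 5*e12, where e12^2 = -1.
Since M commutes with its reverse ~M = a - b*e12, M * ~M = a^2 - b^2*e12^2 = a^2 + b^2.
So M^{-1} = ~M / (a^2 + b^2) = (a - b*e12)/(a^2 + b^2).
a^2 + b^2 = 16 + 25 = 41
Scalar part = -4/41 = -4/41
Bivector coeff = -5/41 = -5/41
M^{-1} = -4/41 - 5/41*e12


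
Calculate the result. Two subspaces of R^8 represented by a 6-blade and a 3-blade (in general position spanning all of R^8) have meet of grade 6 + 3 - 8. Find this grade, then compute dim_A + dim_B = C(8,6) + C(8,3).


Meet grade = grade(A) + grade(B) - n
= 6 + 3 - 8 = 1
C(8,6) = 28
C(8,3) = 56
dim_A + dim_B = 28 + 56 = 84


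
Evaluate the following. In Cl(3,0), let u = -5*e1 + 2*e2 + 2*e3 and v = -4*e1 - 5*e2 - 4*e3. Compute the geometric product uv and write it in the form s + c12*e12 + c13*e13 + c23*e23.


In Cl(3,0): e_i^2 = 1, e_ie_j = -e_je_i for i != j.
Scalar part = u . v = (-5)*(-4) + 2*(-5) + 2*(-4)
= 20 + (-10) + (-8) = 2
e12 coeff = (-5)*(-5) - 2*(-4) = 25 - (-8) = 33
e13 coeff = (-5)*(-4) - 2*(-4) = 20 - (-8) = 28
e23 coeff = 2*(-4) - 2*(-5) = -8 - (-10) = 2
uv = 2 + 33*e12 + 28*e13 + 2*e23


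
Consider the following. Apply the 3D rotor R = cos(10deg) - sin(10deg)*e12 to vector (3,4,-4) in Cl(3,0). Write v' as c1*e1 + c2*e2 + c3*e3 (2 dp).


Rotor R = cos(10deg) - sin(10deg)*e12
Rotation angle theta = 2 * 10 = 20 degrees in the e12 plane (e1 -> e2).
The component perpendicular to the plane (e3) is invariant: v'_3 = v3 = -4.00
cos(20deg) = 0.9397, sin(20deg) = 0.3420
v'_1 = v1*cos(theta) - v2*sin(theta) = 3*0.9397 - 4*0.3420 = 1.45
v'_2 = v1*sin(theta) + v2*cos(theta) = 3*0.3420 + 4*0.9397 = 4.78
v' = 1.45*e1 + 4.78*e2 - 4.00*e3


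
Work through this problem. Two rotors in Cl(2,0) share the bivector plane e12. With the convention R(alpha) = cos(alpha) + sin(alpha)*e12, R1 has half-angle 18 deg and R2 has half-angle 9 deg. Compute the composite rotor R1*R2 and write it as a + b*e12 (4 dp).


Same-plane rotors commute and their half-angles add:
R1*R2 = cos(a1 + a2) + sin(a1 + a2)*e12.
a1 + a2 = 18 + 9 = 27 deg
cos(27 deg) = 0.8910
sin(27 deg) = 0.4540
R1*R2 = 0.8910 + 0.4540*e12
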